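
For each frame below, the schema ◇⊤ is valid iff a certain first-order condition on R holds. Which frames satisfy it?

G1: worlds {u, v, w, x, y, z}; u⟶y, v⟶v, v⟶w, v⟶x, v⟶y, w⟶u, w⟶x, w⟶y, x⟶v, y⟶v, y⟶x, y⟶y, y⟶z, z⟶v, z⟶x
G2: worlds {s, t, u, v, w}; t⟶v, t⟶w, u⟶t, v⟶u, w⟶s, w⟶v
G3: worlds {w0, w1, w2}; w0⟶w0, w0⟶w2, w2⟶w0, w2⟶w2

This is the axiom for seriality; its first-order frame correspondent is ∀x ∃y Rxy.
G1: holds.
G2: fails — world s has no successor.
G3: fails — world w1 has no successor.
Valid on: G1.

G1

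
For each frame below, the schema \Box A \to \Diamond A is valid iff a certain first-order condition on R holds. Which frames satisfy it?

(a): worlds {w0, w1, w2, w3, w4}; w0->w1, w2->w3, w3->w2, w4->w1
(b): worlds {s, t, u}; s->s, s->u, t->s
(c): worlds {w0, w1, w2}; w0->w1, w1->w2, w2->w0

This is the axiom for seriality; its first-order frame correspondent is \forall x \exists y Rxy.
(a): fails — world w1 has no successor.
(b): fails — world u has no successor.
(c): satisfies the condition.
Valid on: (c).

(c)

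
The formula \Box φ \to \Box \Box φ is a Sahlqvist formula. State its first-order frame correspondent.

transitivity: \forall x \forall y \forall z (Rxy \wedge Ryz \to Rxz)

Suppose □φ→□□φ is valid. Take Rxy, Ryz and set V(φ)={w : Rxw}. Then □φ at x, so □□φ at x, so □φ at y, so φ at z, i.e. Rxz.
Conversely, on a frame with transitivity the schema holds at every world under every valuation.
So the correspondent is transitivity.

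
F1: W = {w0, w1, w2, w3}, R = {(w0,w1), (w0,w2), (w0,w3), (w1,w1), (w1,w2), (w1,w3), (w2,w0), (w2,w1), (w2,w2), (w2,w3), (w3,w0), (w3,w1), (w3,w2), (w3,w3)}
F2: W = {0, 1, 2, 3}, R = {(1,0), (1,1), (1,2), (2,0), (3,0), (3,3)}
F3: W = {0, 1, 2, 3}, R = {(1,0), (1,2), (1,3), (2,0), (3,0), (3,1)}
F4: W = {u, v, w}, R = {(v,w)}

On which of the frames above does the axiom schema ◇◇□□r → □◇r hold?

Frame correspondent (Sahlqvist): ∀x ∀y ∀z ((xR²y ∧ xRz) → ∃w (yR²w ∧ zRw)) — i.e. a generalized confluence (Geach) condition.
F1: condition met.
F2: fails — 1R²0, 1R0 but no w with 0R²w and 0Rw.
F3: fails — 1R²0, 1R0 but no w with 0R²w and 0Rw.
F4: condition met.
Valid on: F1, F4.

F1, F4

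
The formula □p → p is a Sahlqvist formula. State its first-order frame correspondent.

reflexivity: ∀x Rxx

This schema is the T axiom.
Its frame correspondent is reflexivity — ∀x Rxx.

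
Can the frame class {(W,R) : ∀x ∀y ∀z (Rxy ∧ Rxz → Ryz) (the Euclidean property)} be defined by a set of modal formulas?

Yes — defined by ◇p → □◇p

Yes: it is the Euclidean property, defined by the 5 schema ◇p → □◇p.
Suppose ◇p→□◇p is valid. Take Rxy, Rxz and set V(p)={y}. Then ◇p at x, so □◇p at x, so ◇p at z, so some w with Rzw has p; w=y, i.e. Rzy. By symmetry of the argument, Ryz.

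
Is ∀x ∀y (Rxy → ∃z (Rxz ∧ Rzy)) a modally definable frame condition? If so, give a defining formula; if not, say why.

Definable; □□q → □q defines it

This is a Sahlqvist condition; the C4 axiom □□q → □q defines it.
Suppose □□q→□q is valid. Take Rxy and set V(q)={w : xR²w}. Then □□q at x, so □q at x, so q at y, i.e. ∃z(Rxz∧Rzy).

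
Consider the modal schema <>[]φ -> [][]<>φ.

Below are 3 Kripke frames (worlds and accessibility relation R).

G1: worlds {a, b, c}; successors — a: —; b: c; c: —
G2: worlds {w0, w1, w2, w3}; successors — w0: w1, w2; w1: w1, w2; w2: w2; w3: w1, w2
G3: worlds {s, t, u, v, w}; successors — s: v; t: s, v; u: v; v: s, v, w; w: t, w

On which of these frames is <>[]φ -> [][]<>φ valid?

G1, G2

Frame correspondent (Sahlqvist): forall x forall y forall z ((xRy & x R^2 z) -> exists w (yRw & zRw)) — i.e. a generalized confluence (Geach) condition.
G1: ✓.
G2: ✓.
G3: fails — tRs, tR²w but no w* with sRw* and wRw*.
Valid on: G1, G2.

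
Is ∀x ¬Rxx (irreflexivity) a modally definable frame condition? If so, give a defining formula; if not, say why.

Not definable by any modal formula

If a class were modally definable it would be closed under surjective bounded morphisms (Goldblatt–Thomason).
The 4-cycle (worlds w0,w1,w2,w3 with w0→w1→w2→w3→w0) is irreflexive, and the map sending every world to a single reflexive point • is a surjective bounded morphism (forth: every edge maps to (•,•); back: every world has a successor). So any modal formula valid on the 4-cycle is also valid on the reflexive point, which is not irreflexive.
So the class is not modally definable.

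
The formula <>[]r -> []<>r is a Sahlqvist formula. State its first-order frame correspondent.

Suppose ◇□r→□◇r is valid. Take Rxy, Rxz and set V(r)={w : Ryw}. Then □r at y so ◇□r at x, so □◇r at x, so ◇r at z, giving w with Rzw and Ryw.

convergence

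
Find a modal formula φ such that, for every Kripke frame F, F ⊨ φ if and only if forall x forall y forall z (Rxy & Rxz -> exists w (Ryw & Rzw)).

A defining formula is ◇□r → □◇r (the .2 axiom).
Suppose ◇□r→□◇r is valid. Take Rxy, Rxz and set V(r)={w : Ryw}. Then □r at y so ◇□r at x, so □◇r at x, so ◇r at z, giving w with Rzw and Ryw.

◇□r → □◇r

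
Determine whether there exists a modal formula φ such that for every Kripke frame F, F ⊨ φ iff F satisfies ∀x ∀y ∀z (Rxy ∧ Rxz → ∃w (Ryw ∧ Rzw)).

The condition is convergence. A defining modal formula is ◇□p → □◇p.
Suppose ◇□p→□◇p is valid. Take Rxy, Rxz and set V(p)={w : Ryw}. Then □p at y so ◇□p at x, so □◇p at x, so ◇p at z, giving w with Rzw and Ryw.

Yes, by ◇□p → □◇p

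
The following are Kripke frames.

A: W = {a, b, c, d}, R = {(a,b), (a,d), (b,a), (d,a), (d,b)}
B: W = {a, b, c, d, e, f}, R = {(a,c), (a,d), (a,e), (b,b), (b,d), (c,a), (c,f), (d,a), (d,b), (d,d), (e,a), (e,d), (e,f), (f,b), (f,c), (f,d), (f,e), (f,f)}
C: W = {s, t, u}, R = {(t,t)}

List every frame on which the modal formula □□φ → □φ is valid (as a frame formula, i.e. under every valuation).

C

Frame correspondent (Sahlqvist): ∀x ∀y (Rxy → ∃z (Rxz ∧ Rzy)) — i.e. density.
A: fails — Rba but no z with Rbz and Rza.
B: fails — Rae but no z with Raz and Rze.
C: condition met.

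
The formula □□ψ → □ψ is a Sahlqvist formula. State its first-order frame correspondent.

Suppose □□ψ→□ψ is valid. Take Rxy and set V(ψ)={w : xR²w}. Then □□ψ at x, so □ψ at x, so ψ at y, i.e. ∃z(Rxz∧Rzy).
Conversely, on a frame with density the schema holds at every world under every valuation.
So the correspondent is density.

density: ∀x ∀y (Rxy → ∃z (Rxz ∧ Rzy))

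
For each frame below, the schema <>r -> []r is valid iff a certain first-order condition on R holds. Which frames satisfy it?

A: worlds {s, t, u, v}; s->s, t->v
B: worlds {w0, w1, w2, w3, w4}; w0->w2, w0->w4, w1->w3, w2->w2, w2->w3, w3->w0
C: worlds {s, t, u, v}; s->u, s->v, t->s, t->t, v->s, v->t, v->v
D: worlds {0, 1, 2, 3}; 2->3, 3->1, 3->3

A

The schema corresponds to partial functionality: forall x forall y forall z (Rxy & Rxz -> y = z).
A: satisfies the condition.
B: fails — w0 sees both w2 and w4.
C: fails — s sees both u and v.
D: fails — 3 sees both 1 and 3.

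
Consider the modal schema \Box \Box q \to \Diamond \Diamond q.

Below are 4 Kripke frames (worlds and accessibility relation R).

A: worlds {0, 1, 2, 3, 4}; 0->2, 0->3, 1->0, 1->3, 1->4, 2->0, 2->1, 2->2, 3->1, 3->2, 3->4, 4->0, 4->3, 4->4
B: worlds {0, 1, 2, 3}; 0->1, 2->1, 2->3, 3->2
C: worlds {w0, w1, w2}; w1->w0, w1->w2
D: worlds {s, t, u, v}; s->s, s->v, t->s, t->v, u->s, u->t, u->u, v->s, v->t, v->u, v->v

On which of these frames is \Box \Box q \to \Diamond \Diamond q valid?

Frame correspondent (Sahlqvist): \forall x \exists w (x R^2 w \wedge x R^2 w) — i.e. a generalized confluence (Geach) condition.
A: condition met.
B: fails — at 0 but no w with 0R²w and 0R²w.
C: fails — at w0 but no w with w0R²w and w0R²w.
D: condition met.

A, D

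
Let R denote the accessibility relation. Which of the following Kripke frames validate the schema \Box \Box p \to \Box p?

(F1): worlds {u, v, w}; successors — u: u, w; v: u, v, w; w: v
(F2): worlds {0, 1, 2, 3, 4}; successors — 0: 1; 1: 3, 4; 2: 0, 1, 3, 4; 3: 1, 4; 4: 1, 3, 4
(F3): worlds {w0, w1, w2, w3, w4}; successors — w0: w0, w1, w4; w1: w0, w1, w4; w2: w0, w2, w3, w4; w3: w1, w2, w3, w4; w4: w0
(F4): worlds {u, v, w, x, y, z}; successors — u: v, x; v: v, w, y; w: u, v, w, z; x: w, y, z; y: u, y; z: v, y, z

The schema corresponds to density: \forall x \forall y (Rxy \to \exists z (Rxz \wedge Rzy)).
(F1): ✓.
(F2): fails — R01 but no z with R0z and Rz1.
(F3): ✓.
(F4): fails — Rux but no t with Rut and Rtx.
Valid on: (F1), (F3).

(F1), (F3)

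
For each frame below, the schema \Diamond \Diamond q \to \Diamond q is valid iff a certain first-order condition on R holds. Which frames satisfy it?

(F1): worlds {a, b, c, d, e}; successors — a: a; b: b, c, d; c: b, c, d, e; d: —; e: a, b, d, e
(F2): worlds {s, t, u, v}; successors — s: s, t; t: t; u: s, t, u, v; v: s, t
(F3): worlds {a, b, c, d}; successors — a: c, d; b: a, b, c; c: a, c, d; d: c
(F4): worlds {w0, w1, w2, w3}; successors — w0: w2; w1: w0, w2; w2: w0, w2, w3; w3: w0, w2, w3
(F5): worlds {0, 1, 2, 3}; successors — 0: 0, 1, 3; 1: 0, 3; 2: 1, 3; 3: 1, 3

(F2)

This is the axiom for transitivity; its first-order frame correspondent is \forall x \forall y \forall z (Rxy \wedge Ryz \to Rxz).
(F1): fails — Rbc and Rce but not Rbe.
(F2): holds.
(F3): fails — Rbc and Rcd but not Rbd.
(F4): fails — Rw1w2 and Rw2w3 but not Rw1w3.
(F5): fails — R10 and R01 but not R11.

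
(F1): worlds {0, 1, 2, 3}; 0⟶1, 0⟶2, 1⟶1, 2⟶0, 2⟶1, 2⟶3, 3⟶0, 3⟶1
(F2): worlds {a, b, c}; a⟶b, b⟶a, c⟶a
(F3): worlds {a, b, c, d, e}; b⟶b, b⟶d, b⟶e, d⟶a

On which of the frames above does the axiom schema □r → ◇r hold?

(F1), (F2)

The schema corresponds to seriality: ∀x ∃y Rxy.
(F1): ✓.
(F2): ✓.
(F3): fails — world a has no successor.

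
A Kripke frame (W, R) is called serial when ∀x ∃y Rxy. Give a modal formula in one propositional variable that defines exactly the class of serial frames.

□s → ◇s

The condition is seriality. The D schema □s → ◇s defines it.
Suppose □s→◇s is valid. At any x set V(s)=W. Then □s at x, so ◇s at x, so x has a successor.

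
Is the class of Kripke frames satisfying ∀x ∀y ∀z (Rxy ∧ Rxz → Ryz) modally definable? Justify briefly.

Definable; ◇p → □◇p defines it

This is a Sahlqvist condition; the 5 axiom ◇p → □◇p defines it.
Suppose ◇p→□◇p is valid. Take Rxy, Rxz and set V(p)={y}. Then ◇p at x, so □◇p at x, so ◇p at z, so some w with Rzw has p; w=y, i.e. Rzy. By symmetry of the argument, Ryz.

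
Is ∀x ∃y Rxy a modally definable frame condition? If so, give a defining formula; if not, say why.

Definable; □r → ◇r defines it

The condition is seriality. A defining modal formula is □r → ◇r.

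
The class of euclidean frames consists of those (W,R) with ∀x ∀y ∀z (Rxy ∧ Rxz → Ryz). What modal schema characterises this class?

◇p → □◇p

The condition is the Euclidean property. The 5 schema ◇p → □◇p defines it.
Suppose ◇p→□◇p is valid. Take Rxy, Rxz and set V(p)={y}. Then ◇p at x, so □◇p at x, so ◇p at z, so some w with Rzw has p; w=y, i.e. Rzy. By symmetry of the argument, Ryz.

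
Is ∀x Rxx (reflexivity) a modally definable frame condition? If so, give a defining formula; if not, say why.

This is a Sahlqvist condition; the T axiom □p → p defines it.

Yes — defined by □p → p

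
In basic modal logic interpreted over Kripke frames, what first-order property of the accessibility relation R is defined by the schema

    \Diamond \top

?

◇⊤ holds at w iff w has a successor, so frame-validity of ◇⊤ is exactly seriality. Equivalently via □φ → ◇φ:
Suppose □φ→◇φ is valid. At any x set V(φ)=W. Then □φ at x, so ◇φ at x, so x has a successor.
Conversely, any frame satisfying \forall x \exists y Rxy validates the schema.
So the correspondent is seriality.

seriality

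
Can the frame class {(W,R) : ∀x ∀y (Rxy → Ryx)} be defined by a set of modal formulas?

Yes: it is symmetry, defined by the B schema r → □◇r.
Suppose r→□◇r is valid. Take Rxy and set V(r)={x}. Then r at x, so □◇r at x, so ◇r at y, so some z with Ryz has r; z=x, i.e. Ryx.

Yes, by r → □◇r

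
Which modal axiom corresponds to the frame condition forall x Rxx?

□ψ → ψ

The condition is reflexivity. The T schema □ψ → ψ defines it.
Suppose □ψ→ψ is valid. At any x set V(ψ)={w : Rxw}. Then □ψ holds at x, so ψ holds at x, i.e. Rxx.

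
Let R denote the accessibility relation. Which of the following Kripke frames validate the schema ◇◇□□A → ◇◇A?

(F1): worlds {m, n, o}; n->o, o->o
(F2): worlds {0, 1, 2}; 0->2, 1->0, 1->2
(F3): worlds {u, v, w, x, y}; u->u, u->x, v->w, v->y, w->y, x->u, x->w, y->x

This is the axiom for a generalized confluence (Geach) condition; its first-order frame correspondent is ∀x ∀y (xR²y → ∃w (yR²w ∧ xR²w)).
(F1): holds.
(F2): fails — 1R²2 but no w with 2R²w and 1R²w.
(F3): fails — vR²y but no t with yR²t and vR²t.
Valid on: (F1).

(F1)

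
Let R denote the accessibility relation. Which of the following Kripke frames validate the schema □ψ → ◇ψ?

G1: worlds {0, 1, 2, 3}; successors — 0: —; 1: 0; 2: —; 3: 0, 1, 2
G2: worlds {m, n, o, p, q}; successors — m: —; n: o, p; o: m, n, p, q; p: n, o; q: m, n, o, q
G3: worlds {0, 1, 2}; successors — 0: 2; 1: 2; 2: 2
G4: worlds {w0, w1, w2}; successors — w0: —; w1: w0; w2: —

This is the axiom for seriality; its first-order frame correspondent is ∀x ∃y Rxy.
G1: fails — world 0 has no successor.
G2: fails — world m has no successor.
G3: ✓.
G4: fails — world w0 has no successor.

G3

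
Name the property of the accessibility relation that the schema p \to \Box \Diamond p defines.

Suppose p→□◇p is valid. Take Rxy and set V(p)={x}. Then p at x, so □◇p at x, so ◇p at y, so some z with Ryz has p; z=x, i.e. Ryx.
Conversely, any frame satisfying \forall x \forall y (Rxy \to Ryx) validates the schema.
Frame condition: \forall x \forall y (Rxy \to Ryx).

symmetry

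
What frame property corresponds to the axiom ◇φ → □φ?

Suppose ◇φ→□φ is valid. Take Rxy, Rxz and set V(φ)={y}. Then ◇φ at x, so □φ at x, so φ at z, i.e. z=y.

partial functionality: ∀x ∀y ∀z (Rxy ∧ Rxz → y = z)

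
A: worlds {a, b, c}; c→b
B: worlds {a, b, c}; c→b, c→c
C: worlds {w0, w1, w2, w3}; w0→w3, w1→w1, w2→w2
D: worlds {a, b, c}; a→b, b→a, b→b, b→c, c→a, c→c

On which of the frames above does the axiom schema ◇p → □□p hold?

This is the axiom for a generalized confluence (Geach) condition; its first-order frame correspondent is ∀x ∀y ∀z ((xRy ∧ xR²z) → ∃w (y = w ∧ z = w)).
A: satisfies the condition.
B: fails — cRb, cR²c but b ≠ c.
C: satisfies the condition.
D: fails — aRb, aR²a but b ≠ a.

A, C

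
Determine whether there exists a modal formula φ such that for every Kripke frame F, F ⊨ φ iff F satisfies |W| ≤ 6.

If a class were modally definable it would be closed under disjoint unions (Goldblatt–Thomason).
Any modal formula valid on each of 7 disjoint one-world frames is valid on their disjoint union (validity is preserved under disjoint unions). Each one-world frame has |W|=1≤6, but the union has |W|=7.
So the class is not modally definable.

Not modally definable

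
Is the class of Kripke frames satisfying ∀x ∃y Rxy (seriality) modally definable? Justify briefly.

The condition is seriality. A defining modal formula is □p → ◇p.

Definable; □p → ◇p defines it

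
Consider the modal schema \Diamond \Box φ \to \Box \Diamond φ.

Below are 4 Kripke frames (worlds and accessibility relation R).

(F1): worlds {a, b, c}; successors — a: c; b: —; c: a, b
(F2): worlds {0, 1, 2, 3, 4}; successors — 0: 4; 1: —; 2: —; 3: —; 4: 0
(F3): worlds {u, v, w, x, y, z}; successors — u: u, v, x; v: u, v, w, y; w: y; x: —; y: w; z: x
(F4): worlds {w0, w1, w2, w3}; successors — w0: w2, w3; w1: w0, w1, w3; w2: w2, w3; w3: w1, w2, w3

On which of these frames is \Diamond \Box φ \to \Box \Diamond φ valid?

(F2), (F4)

This is the axiom for convergence; its first-order frame correspondent is \forall x \forall y \forall z (Rxy \wedge Rxz \to \exists w (Ryw \wedge Rzw)).
(F1): fails — Rca and Rcb but a and b have no common successor.
(F2): satisfies the condition.
(F3): fails — Ruv and Rux but v and x have no common successor.
(F4): satisfies the condition.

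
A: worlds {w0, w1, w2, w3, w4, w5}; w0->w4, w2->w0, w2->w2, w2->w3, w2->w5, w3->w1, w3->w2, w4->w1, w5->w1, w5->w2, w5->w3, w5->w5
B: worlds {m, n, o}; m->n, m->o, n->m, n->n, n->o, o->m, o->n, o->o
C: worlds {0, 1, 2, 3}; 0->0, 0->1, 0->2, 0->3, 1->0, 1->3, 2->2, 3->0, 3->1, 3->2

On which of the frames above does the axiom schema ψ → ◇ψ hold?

none

This is the axiom for reflexivity; its first-order frame correspondent is ∀x Rxx.
A: fails — world w0 does not see itself.
B: fails — world m does not see itself.
C: fails — world 1 does not see itself.
Valid on no frame.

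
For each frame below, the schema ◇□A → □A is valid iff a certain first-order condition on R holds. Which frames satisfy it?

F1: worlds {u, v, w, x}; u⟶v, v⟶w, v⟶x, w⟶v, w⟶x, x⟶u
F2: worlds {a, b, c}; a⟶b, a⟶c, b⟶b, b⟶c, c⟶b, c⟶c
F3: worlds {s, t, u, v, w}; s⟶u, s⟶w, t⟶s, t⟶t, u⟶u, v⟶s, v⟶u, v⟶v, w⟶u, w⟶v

F2

The schema corresponds to the Euclidean property: ∀x ∀y ∀z (Rxy ∧ Rxz → Ryz).
F1: fails — Ruv and Ruv but not Rvv.
F2: satisfies the condition.
F3: fails — Rsw and Rsw but not Rww.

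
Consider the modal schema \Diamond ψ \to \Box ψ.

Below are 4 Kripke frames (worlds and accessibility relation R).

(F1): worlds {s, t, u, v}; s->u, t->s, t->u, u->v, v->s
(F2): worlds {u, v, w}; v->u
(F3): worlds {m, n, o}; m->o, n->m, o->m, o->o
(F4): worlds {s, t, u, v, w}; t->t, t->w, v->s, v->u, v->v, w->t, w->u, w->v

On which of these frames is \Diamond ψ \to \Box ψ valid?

(F2)

This is the axiom for partial functionality; its first-order frame correspondent is \forall x \forall y \forall z (Rxy \wedge Rxz \to y = z).
(F1): fails — t sees both s and u.
(F2): satisfies the condition.
(F3): fails — o sees both m and o.
(F4): fails — t sees both t and w.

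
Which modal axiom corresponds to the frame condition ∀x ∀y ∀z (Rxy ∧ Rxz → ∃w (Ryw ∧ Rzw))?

This is convergence; the standard corresponding axiom is .2: ◇□q → □◇q.

◇□q → □◇q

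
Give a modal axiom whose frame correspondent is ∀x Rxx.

□q → q

This is reflexivity; the standard corresponding axiom is T: □q → q.
Suppose □q→q is valid. At any x set V(q)={w : Rxw}. Then □q holds at x, so q holds at x, i.e. Rxx.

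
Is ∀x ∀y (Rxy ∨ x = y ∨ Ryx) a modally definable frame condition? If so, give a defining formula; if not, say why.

If a class were modally definable it would be closed under disjoint unions (Goldblatt–Thomason).
Take 2 disjoint single-world reflexive frames: each is trivially connected, but their disjoint union has 2 worlds with no edge between distinct components, so it is not connected.
So no modal formula (or set of formulas) defines exactly the connected frames.

No — not modally definable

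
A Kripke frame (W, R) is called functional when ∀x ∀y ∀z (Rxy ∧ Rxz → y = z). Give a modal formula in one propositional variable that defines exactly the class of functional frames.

◇p → □p

This is partial functionality; the standard corresponding axiom is CD: ◇p → □p.
Suppose ◇p→□p is valid. Take Rxy, Rxz and set V(p)={y}. Then ◇p at x, so □p at x, so p at z, i.e. z=y.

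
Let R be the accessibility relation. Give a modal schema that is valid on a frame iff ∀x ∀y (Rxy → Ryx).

r → □◇r

A defining formula is r → □◇r (the B axiom).
Suppose r→□◇r is valid. Take Rxy and set V(r)={x}. Then r at x, so □◇r at x, so ◇r at y, so some z with Ryz has r; z=x, i.e. Ryx.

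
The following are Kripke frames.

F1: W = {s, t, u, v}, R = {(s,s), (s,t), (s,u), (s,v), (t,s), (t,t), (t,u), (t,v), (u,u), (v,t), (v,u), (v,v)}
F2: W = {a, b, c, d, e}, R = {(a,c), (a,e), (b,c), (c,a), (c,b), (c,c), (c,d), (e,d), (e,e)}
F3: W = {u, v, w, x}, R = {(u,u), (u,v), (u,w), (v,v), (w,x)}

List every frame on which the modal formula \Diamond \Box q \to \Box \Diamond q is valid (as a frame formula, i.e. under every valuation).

The schema corresponds to convergence: \forall x \forall y \forall z (Rxy \wedge Rxz \to \exists w (Ryw \wedge Rzw)).
F1: ✓.
F2: fails — Rcc and Rcd but c and d have no common successor.
F3: fails — Ruv and Ruw but v and w have no common successor.

F1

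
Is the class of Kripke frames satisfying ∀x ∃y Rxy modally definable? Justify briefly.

Yes — defined by □p → ◇p

The condition is seriality. A defining modal formula is □p → ◇p.
Suppose □p→◇p is valid. At any x set V(p)=W. Then □p at x, so ◇p at x, so x has a successor.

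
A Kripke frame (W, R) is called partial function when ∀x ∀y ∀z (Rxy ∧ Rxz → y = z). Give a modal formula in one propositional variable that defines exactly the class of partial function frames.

◇s → □s

This is partial functionality; the standard corresponding axiom is CD: ◇s → □s.
Suppose ◇s→□s is valid. Take Rxy, Rxz and set V(s)={y}. Then ◇s at x, so □s at x, so s at z, i.e. z=y.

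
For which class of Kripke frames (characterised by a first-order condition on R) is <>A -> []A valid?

This schema is the CD axiom.
Its frame correspondent is partial functionality — forall x forall y forall z (Rxy & Rxz -> y = z).

partial functionality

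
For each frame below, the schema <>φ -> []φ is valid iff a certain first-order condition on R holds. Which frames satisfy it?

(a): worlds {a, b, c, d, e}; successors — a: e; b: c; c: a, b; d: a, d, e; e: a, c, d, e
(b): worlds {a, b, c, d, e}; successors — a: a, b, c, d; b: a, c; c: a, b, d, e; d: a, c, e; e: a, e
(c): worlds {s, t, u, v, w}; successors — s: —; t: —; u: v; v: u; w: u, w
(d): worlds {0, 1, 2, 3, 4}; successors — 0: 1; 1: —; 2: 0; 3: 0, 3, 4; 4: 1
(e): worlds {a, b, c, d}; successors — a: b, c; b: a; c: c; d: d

The schema corresponds to partial functionality: forall x forall y forall z (Rxy & Rxz -> y = z).
(a): fails — c sees both a and b.
(b): fails — a sees both a and b.
(c): fails — w sees both u and w.
(d): fails — 3 sees both 0 and 3.
(e): fails — a sees both b and c.

none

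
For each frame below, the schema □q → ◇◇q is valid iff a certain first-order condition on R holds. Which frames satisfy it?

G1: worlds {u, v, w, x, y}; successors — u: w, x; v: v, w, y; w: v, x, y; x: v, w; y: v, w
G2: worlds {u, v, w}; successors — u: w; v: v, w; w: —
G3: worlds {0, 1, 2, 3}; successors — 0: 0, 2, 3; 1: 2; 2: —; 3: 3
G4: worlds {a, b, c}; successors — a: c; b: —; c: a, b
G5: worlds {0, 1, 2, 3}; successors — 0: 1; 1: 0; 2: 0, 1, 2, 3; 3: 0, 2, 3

G1

The schema corresponds to a generalized confluence (Geach) condition: ∀x ∃w (xRw ∧ xR²w).
G1: holds.
G2: fails — at u but no t with uRt and uR²t.
G3: fails — at 1 but no w with 1Rw and 1R²w.
G4: fails — at a but no w with aRw and aR²w.
G5: fails — at 0 but no w with 0Rw and 0R²w.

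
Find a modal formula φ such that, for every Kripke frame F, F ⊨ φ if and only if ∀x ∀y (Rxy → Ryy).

□(□s → s)

The condition is shift-reflexivity. The T□ schema □(□s → s) defines it.
Suppose □(□s→s) is valid. Take Rxy and set V(s)={w : Ryw}. Then at y, □s holds; since □(□s→s) at x, □s→s at y, so s at y, i.e. Ryy.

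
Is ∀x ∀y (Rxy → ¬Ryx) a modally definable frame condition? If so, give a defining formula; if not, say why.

Not modally definable

Modal frame validity is preserved under surjective bounded morphisms.
The 5-cycle (worlds s,t,u,v,w with s→t→u→v→w→s) is asymmetric. Mapping every world to a single reflexive point • is a surjective bounded morphism, and the reflexive point is not asymmetric (R•• but asymmetry requires ¬R••).
So the class is not modally definable.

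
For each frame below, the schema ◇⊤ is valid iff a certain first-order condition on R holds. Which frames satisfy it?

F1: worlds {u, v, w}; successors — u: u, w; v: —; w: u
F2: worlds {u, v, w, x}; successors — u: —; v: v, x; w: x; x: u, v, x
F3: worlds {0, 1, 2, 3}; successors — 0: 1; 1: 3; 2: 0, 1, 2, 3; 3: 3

F3

This is the axiom for seriality; its first-order frame correspondent is ∀x ∃y Rxy.
F1: fails — world v has no successor.
F2: fails — world u has no successor.
F3: condition met.
Valid on: F3.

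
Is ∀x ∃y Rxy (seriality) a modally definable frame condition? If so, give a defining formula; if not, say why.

Yes — defined by □q → ◇q

This is a Sahlqvist condition; the D axiom □q → ◇q defines it.
Suppose □q→◇q is valid. At any x set V(q)=W. Then □q at x, so ◇q at x, so x has a successor.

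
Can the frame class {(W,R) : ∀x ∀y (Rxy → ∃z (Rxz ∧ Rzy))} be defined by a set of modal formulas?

Yes: it is density, defined by the C4 schema □□r → □r.
Suppose □□r→□r is valid. Take Rxy and set V(r)={w : xR²w}. Then □□r at x, so □r at x, so r at y, i.e. ∃z(Rxz∧Rzy).

Yes, by □□r → □r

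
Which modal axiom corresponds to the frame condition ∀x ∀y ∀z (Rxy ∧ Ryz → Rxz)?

□r → □□r

A defining formula is □r → □□r (the 4 axiom).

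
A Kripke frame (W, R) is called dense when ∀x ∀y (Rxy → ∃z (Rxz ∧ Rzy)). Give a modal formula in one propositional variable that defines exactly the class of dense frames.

□□q → □q

The condition is density. The C4 schema □□q → □q defines it.
Suppose □□q→□q is valid. Take Rxy and set V(q)={w : xR²w}. Then □□q at x, so □q at x, so q at y, i.e. ∃z(Rxz∧Rzy).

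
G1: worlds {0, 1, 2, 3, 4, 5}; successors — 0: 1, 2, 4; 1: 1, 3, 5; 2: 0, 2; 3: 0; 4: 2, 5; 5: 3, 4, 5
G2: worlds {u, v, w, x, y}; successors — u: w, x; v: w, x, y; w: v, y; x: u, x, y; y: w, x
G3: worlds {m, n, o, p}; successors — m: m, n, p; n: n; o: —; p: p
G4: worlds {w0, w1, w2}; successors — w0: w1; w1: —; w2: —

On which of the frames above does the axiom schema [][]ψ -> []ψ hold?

G3

The schema corresponds to density: forall x forall y (Rxy -> exists z (Rxz & Rzy)).
G1: fails — R04 but no z with R0z and Rz4.
G2: fails — Ruw but no z with Ruz and Rzw.
G3: satisfies the condition.
G4: fails — Rw0w1 but no z with Rw0z and Rzw1.
Valid on: G3.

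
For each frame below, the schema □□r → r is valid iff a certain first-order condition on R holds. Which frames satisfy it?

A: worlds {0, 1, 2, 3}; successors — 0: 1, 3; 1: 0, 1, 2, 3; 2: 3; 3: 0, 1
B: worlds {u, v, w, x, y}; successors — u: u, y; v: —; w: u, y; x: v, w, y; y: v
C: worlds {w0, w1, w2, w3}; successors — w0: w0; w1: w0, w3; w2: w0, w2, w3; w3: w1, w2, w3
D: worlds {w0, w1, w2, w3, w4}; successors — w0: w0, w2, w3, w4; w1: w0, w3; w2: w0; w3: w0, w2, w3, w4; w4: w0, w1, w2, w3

Frame correspondent (Sahlqvist): ∀x ∃w (xR²w ∧ x = w) — i.e. a generalized confluence (Geach) condition.
A: fails — at 2 but no w with 2R²w and 2=w.
B: fails — at v but no t with vR²t and v=t.
C: holds.
D: fails — at w1 but no w with w1R²w and w1=w.

C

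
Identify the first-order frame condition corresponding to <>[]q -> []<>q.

convergence: forall x forall y forall z (Rxy & Rxz -> exists w (Ryw & Rzw))

Suppose ◇□q→□◇q is valid. Take Rxy, Rxz and set V(q)={w : Ryw}. Then □q at y so ◇□q at x, so □◇q at x, so ◇q at z, giving w with Rzw and Ryw.
Conversely, on a frame with convergence the schema holds at every world under every valuation.
So the correspondent is convergence.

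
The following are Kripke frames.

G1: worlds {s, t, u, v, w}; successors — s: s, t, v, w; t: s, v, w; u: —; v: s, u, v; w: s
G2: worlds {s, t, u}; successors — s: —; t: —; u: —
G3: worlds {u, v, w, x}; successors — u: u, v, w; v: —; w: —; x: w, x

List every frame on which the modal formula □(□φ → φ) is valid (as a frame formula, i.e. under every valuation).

G2

Frame correspondent (Sahlqvist): ∀x ∀y (Rxy → Ryy) — i.e. shift-reflexivity.
G1: fails — Rvu but not Ruu.
G2: satisfies the condition.
G3: fails — Ruv but not Rvv.
Valid on: G2.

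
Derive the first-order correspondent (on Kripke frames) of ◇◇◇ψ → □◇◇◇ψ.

This is a Sahlqvist (Geach-type) schema ◇^3□^0ψ → □^1◇^3ψ.
First-order correspondent: ∀x ∀y ∀z ((xR³y ∧ xRz) → ∃w (y = w ∧ zR³w)).

∀x ∀y ∀z ((xR³y ∧ xRz) → ∃w (y = w ∧ zR³w))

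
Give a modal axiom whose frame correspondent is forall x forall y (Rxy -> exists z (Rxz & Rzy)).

A defining formula is □□s → □s (the C4 axiom).

□□s → □s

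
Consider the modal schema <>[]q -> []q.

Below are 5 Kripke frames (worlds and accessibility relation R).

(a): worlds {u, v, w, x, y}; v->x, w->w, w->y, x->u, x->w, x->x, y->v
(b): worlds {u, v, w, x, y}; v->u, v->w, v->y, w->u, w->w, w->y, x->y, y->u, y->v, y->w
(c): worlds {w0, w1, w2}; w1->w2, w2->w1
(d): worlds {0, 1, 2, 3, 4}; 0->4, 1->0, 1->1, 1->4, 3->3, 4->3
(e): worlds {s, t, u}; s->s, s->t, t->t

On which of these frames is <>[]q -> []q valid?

none

The schema corresponds to the Euclidean property: forall x forall y forall z (Rxy & Rxz -> Ryz).
(a): fails — Rwy and Rww but not Ryw.
(b): fails — Rvu and Rvw but not Ruw.
(c): fails — Rw1w2 and Rw1w2 but not Rw2w2.
(d): fails — R04 and R04 but not R44.
(e): fails — Rst and Rss but not Rts.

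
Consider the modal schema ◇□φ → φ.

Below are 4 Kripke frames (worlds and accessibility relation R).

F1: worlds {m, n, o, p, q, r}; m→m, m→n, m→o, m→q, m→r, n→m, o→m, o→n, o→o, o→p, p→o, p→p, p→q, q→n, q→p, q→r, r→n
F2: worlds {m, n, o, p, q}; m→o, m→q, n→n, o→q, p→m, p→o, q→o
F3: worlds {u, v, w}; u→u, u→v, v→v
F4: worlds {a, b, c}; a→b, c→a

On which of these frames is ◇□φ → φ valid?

none

This is the axiom for a generalized confluence (Geach) condition; its first-order frame correspondent is ∀x ∀y (xRy → ∃w (yRw ∧ x = w)).
F1: fails — mRq but no w with qRw and m=w.
F2: fails — mRo but no w with oRw and m=w.
F3: fails — uRv but no t with vRt and u=t.
F4: fails — aRb but no w with bRw and a=w.
Valid on no frame.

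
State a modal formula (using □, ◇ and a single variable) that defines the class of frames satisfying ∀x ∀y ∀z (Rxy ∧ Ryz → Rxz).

□p → □□p

A defining formula is □p → □□p (the 4 axiom).
Suppose □p→□□p is valid. Take Rxy, Ryz and set V(p)={w : Rxw}. Then □p at x, so □□p at x, so □p at y, so p at z, i.e. Rxz.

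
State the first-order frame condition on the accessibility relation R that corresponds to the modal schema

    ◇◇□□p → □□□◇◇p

This is a Sahlqvist (Geach-type) schema ◇^2□^2p → □^3◇^2p.
Minimal-valuation argument: fix x; take any y with xR^2y and any z with xR^3z. Set V(p) to the set of worlds R-reachable from y in exactly 2 steps. Then □^2p holds at y, so the antecedent holds at x; validity forces ◇^2p at z, giving a w with zR^2w and yR^2w.
First-order correspondent: ∀x ∀y ∀z ((xR²y ∧ xR³z) → ∃w (yR²w ∧ zR²w)).

∀x ∀y ∀z ((xR²y ∧ xR³z) → ∃w (yR²w ∧ zR²w))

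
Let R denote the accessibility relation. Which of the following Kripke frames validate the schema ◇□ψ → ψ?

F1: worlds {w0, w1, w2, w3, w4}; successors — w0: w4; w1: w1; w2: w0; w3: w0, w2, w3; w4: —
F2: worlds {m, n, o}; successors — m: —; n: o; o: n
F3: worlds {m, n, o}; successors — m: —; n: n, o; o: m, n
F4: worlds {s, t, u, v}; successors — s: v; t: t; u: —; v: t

This is the axiom for symmetry; its first-order frame correspondent is ∀x ∀y (Rxy → Ryx).
F1: fails — Rw0w4 but not Rw4w0.
F2: ✓.
F3: fails — Rom but not Rmo.
F4: fails — Rvt but not Rtv.

F2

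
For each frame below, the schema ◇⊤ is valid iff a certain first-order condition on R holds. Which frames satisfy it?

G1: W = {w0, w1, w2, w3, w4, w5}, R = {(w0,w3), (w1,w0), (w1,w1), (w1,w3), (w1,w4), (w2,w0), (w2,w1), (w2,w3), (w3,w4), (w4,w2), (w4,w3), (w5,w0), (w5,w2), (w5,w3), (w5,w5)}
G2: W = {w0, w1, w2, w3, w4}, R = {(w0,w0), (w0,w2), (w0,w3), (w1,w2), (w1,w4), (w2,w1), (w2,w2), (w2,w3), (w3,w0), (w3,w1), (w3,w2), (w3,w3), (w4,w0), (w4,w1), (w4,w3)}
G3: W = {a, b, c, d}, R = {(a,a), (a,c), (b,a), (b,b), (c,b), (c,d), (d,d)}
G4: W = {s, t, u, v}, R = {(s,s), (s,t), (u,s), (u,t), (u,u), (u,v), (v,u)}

This is the axiom for seriality; its first-order frame correspondent is ∀x ∃y Rxy.
G1: satisfies the condition.
G2: satisfies the condition.
G3: satisfies the condition.
G4: fails — world t has no successor.

G1, G2, G3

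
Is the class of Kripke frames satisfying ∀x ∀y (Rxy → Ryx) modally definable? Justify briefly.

The condition is symmetry. A defining modal formula is r → □◇r.
Suppose r→□◇r is valid. Take Rxy and set V(r)={x}. Then r at x, so □◇r at x, so ◇r at y, so some z with Ryz has r; z=x, i.e. Ryx.

Yes — defined by r → □◇r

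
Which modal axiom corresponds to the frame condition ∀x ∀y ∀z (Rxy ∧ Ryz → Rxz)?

A defining formula is □r → □□r (the 4 axiom).
Suppose □r→□□r is valid. Take Rxy, Ryz and set V(r)={w : Rxw}. Then □r at x, so □□r at x, so □r at y, so r at z, i.e. Rxz.

□r → □□r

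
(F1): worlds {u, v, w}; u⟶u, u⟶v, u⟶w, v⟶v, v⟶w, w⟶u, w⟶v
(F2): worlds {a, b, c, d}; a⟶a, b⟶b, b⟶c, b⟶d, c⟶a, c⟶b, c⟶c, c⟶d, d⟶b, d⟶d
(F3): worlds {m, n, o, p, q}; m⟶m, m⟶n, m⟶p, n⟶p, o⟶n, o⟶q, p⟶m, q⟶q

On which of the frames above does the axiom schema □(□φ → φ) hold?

This is the axiom for shift-reflexivity; its first-order frame correspondent is ∀x ∀y (Rxy → Ryy).
(F1): fails — Ruw but not Rww.
(F2): satisfies the condition.
(F3): fails — Ron but not Rnn.
Valid on: (F2).

(F2)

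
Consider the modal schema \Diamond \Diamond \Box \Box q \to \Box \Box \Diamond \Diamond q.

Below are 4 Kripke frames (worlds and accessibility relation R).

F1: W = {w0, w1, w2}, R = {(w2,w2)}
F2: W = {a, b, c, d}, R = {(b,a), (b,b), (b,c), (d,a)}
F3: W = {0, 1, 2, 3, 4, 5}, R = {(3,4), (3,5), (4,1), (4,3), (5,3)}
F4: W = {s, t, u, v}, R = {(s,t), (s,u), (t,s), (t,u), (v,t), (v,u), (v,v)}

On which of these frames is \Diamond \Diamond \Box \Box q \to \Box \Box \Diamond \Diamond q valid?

F1

This is the axiom for a generalized confluence (Geach) condition; its first-order frame correspondent is \forall x \forall y \forall z ((x R^2 y \wedge x R^2 z) \to \exists w (y R^2 w \wedge z R^2 w)).
F1: condition met.
F2: fails — bR²a, bR²a but no w with aR²w and aR²w.
F3: fails — 3R²1, 3R²1 but no w with 1R²w and 1R²w.
F4: fails — sR²s, sR²u but no w with sR²w and uR²w.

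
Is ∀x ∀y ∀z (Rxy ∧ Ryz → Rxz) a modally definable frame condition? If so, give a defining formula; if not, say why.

Yes — defined by □p → □□p

This is a Sahlqvist condition; the 4 axiom □p → □□p defines it.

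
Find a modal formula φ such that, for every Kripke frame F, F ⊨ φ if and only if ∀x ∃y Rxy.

A defining formula is □q → ◇q (the D axiom).

□q → ◇q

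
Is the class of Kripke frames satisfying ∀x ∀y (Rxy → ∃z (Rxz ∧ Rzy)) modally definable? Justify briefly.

The condition is density. A defining modal formula is □□q → □q.
Suppose □□q→□q is valid. Take Rxy and set V(q)={w : xR²w}. Then □□q at x, so □q at x, so q at y, i.e. ∃z(Rxz∧Rzy).

Yes, by □□q → □q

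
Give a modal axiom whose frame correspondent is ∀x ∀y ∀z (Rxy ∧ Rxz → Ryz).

The condition is the Euclidean property. The 5 schema ◇r → □◇r defines it.
Suppose ◇r→□◇r is valid. Take Rxy, Rxz and set V(r)={y}. Then ◇r at x, so □◇r at x, so ◇r at z, so some w with Rzw has r; w=y, i.e. Rzy. By symmetry of the argument, Ryz.

◇r → □◇r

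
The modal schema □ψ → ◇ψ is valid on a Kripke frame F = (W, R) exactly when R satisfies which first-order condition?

This schema is the D axiom.
It corresponds to seriality: ∀x ∃y Rxy.

seriality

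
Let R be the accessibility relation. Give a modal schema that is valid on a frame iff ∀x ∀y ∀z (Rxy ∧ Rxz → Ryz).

◇q → □◇q

The condition is the Euclidean property. The 5 schema ◇q → □◇q defines it.
Suppose ◇q→□◇q is valid. Take Rxy, Rxz and set V(q)={y}. Then ◇q at x, so □◇q at x, so ◇q at z, so some w with Rzw has q; w=y, i.e. Rzy. By symmetry of the argument, Ryz.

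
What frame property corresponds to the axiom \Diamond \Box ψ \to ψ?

Replacing ψ by ¬ψ and contraposing gives the equivalent schema ψ → □◇ψ.
Suppose ψ→□◇ψ is valid. Take Rxy and set V(ψ)={x}. Then ψ at x, so □◇ψ at x, so ◇ψ at y, so some z with Ryz has ψ; z=x, i.e. Ryx.

symmetry: \forall x \forall y (Rxy \to Ryx)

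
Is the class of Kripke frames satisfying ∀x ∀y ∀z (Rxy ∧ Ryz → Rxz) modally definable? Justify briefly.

This is a Sahlqvist condition; the 4 axiom □q → □□q defines it.
Suppose □q→□□q is valid. Take Rxy, Ryz and set V(q)={w : Rxw}. Then □q at x, so □□q at x, so □q at y, so q at z, i.e. Rxz.

Yes, by □q → □□q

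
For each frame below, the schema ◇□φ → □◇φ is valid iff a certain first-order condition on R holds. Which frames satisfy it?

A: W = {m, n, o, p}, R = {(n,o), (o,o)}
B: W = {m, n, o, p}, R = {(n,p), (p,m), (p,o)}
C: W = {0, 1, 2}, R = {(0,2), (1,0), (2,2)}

The schema corresponds to convergence: ∀x ∀y ∀z (Rxy ∧ Rxz → ∃w (Ryw ∧ Rzw)).
A: satisfies the condition.
B: fails — Rpm and Rpm but m and m have no common successor.
C: satisfies the condition.
Valid on: A, C.

A, C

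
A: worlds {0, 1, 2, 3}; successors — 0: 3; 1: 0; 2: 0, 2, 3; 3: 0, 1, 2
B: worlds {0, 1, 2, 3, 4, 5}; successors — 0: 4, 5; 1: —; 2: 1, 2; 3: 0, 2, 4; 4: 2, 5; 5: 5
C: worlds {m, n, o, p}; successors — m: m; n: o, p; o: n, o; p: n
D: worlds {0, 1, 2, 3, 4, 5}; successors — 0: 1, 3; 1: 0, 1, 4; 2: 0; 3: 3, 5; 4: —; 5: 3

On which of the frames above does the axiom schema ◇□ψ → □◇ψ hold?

The schema corresponds to convergence: ∀x ∀y ∀z (Rxy ∧ Rxz → ∃w (Ryw ∧ Rzw)).
A: fails — R23 and R20 but 3 and 0 have no common successor.
B: fails — R22 and R21 but 2 and 1 have no common successor.
C: condition met.
D: fails — R01 and R03 but 1 and 3 have no common successor.

C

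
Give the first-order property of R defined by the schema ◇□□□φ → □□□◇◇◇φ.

∀x ∀y ∀z ((xRy ∧ xR³z) → ∃w (yR³w ∧ zR³w))

This is a Sahlqvist (Geach-type) schema ◇^1□^3φ → □^3◇^3φ.
First-order correspondent: ∀x ∀y ∀z ((xRy ∧ xR³z) → ∃w (yR³w ∧ zR³w)).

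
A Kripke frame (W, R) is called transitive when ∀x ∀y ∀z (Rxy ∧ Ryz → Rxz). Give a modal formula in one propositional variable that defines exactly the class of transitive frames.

□p → □□p

The condition is transitivity. The 4 schema □p → □□p defines it.
Suppose □p→□□p is valid. Take Rxy, Ryz and set V(p)={w : Rxw}. Then □p at x, so □□p at x, so □p at y, so p at z, i.e. Rxz.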